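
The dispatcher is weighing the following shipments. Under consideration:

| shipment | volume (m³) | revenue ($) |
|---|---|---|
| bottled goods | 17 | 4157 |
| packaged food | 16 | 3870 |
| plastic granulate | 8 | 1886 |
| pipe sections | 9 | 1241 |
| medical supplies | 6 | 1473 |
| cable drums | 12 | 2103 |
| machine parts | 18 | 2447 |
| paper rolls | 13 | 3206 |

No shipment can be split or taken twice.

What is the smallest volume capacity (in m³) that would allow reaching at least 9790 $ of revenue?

41

Minimise m³ subject to total revenue ≥ 9790.
bottled goods + packaged food + plastic granulate: 9913 revenue at 41 m³.
Below 41 m³ the best achievable stays under 9790.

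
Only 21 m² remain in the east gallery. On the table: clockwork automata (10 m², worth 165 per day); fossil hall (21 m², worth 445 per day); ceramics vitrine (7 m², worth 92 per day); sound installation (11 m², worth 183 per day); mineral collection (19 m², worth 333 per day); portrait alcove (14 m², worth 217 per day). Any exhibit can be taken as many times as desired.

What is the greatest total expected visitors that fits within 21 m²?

445

Best packing: fossil hall — 21 m², 445 total.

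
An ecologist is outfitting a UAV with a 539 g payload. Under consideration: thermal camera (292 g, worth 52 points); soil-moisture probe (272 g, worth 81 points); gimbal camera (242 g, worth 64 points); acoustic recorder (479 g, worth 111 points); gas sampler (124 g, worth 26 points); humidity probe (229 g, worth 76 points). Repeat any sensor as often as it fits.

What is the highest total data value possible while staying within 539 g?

157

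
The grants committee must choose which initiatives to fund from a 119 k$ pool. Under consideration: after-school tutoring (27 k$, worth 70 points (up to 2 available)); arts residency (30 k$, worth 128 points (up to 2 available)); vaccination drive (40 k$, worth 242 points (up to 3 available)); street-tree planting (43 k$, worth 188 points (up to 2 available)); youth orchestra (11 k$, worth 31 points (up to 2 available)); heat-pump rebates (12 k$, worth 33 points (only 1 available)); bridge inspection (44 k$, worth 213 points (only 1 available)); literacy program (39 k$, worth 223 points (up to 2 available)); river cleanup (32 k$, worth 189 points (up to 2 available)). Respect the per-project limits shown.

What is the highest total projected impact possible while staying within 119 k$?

707

Taking the top-ratio projects first gives 2×vaccination drive + river cleanup for 673 (112 k$).
Replace river cleanup with literacy program: the trade gains 34 net, giving 707 at 119 k$.
Nothing else within 119 k$ beats 707.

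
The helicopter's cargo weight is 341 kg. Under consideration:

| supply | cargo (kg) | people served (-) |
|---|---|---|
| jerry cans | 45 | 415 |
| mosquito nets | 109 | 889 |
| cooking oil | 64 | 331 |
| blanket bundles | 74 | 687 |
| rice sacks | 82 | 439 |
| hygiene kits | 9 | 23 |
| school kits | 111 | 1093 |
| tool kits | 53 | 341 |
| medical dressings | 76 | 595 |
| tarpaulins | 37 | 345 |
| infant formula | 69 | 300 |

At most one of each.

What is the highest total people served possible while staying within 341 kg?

3084

By people served per kg: school kits 9.85, tarpaulins 9.32, blanket bundles 9.28, jerry cans 9.22 lead.
A density-first pass picks jerry cans + blanket bundles + hygiene kits + school kits + tool kits + tarpaulins — 2904 at 329 kg.
Dropping hygiene kits and tool kits and tarpaulins frees 99 kg; slotting in mosquito nets (109 kg) lifts the total to 3084 at 339 kg.
Next best is mosquito nets + blanket bundles + hygiene kits + school kits + tarpaulins at 3037 (340 kg) — short by 47.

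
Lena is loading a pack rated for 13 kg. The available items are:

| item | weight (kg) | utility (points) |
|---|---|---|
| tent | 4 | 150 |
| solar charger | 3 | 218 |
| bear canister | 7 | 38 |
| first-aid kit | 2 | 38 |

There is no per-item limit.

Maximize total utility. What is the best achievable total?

4×solar charger uses 12 of the 13 kg and totals 872.
Every other selection either busts 13 kg or fails to beat 872.

872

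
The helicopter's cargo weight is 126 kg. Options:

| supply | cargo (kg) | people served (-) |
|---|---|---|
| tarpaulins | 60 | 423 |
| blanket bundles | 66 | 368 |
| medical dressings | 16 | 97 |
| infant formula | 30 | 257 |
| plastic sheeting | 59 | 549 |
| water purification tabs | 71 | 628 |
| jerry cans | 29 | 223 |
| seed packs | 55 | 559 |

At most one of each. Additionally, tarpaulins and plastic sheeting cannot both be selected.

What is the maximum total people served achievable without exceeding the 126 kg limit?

By people served per kg: seed packs 10.16, plastic sheeting 9.31, water purification tabs 8.85 lead.
Greedy by ratio would take plastic sheeting + seed packs: 114 kg used, total 1108.
Dropping plastic sheeting frees 59 kg; slotting in water purification tabs (71 kg) lifts the total to 1187 at 126 kg.

1187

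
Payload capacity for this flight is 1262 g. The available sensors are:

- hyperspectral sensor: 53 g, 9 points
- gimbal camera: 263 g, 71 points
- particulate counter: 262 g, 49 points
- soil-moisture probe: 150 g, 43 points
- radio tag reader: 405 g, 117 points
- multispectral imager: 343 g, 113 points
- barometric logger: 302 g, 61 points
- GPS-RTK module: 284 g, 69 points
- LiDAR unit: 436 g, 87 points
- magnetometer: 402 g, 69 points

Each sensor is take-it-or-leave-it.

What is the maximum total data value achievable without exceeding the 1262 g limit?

353

Density check — multispectral imager 0.33, radio tag reader 0.29, soil-moisture probe 0.29 are the best per g.
Hyperspectral sensor + gimbal camera + soil-moisture probe + radio tag reader + multispectral imager uses 1214 of the 1262 g and totals 353.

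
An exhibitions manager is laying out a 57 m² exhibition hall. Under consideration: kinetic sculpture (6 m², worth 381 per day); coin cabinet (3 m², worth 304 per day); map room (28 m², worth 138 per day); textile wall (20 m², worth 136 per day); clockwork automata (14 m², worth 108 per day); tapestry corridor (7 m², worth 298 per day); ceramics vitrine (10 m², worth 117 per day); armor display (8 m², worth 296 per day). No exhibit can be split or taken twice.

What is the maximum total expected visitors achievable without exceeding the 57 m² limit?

Density check — coin cabinet 101.33, kinetic sculpture 63.50, tapestry corridor 42.57 are the best per m².
A density-first pass picks kinetic sculpture + coin cabinet + clockwork automata + tapestry corridor + ceramics vitrine + armor display — 1504 at 48 m².
The 14 m² tied up in clockwork automata is better spent on textile wall — total rises to 1532 (54 m²).

1532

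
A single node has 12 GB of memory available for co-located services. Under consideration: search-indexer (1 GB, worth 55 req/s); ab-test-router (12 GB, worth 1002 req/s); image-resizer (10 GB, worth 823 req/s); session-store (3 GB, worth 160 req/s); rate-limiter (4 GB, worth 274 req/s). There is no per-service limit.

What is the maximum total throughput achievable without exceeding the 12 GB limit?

1002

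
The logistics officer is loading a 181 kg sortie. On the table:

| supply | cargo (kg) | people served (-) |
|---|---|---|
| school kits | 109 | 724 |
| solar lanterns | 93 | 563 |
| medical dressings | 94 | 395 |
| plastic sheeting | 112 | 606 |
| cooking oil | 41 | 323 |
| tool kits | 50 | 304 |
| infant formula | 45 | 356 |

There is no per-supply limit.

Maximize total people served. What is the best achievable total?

The ratio ordering already packs tightly: 4×infant formula, 180 kg, 1424.
No other feasible combination exceeds 1424.

1424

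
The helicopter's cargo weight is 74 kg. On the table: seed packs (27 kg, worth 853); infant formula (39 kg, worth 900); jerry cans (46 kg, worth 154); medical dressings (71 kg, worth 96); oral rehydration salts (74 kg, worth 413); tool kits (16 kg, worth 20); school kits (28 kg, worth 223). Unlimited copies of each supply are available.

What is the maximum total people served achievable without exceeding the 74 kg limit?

1753

Filling by ratio: 2×seed packs + tool kits for 1726, with 4 kg left unused.
Dropping seed packs and tool kits frees 43 kg; slotting in infant formula (39 kg) lifts the total to 1753 at 66 kg.
The spare 8 kg is too small for any remaining supply, and no exchange beats 1753.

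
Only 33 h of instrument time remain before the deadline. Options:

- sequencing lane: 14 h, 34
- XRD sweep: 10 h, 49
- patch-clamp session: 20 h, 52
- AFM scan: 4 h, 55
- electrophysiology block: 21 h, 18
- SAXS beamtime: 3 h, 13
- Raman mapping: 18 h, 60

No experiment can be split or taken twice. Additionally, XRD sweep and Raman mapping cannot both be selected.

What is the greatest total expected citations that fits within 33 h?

151

Density check — AFM scan 13.75, XRD sweep 4.90, SAXS beamtime 4.33 are the best per h.
The ratio ordering already packs tightly: sequencing lane + XRD sweep + AFM scan + SAXS beamtime, 31 h, 151.
The spare 2 h is too small for any remaining experiment, and no feasible exchange beats 151.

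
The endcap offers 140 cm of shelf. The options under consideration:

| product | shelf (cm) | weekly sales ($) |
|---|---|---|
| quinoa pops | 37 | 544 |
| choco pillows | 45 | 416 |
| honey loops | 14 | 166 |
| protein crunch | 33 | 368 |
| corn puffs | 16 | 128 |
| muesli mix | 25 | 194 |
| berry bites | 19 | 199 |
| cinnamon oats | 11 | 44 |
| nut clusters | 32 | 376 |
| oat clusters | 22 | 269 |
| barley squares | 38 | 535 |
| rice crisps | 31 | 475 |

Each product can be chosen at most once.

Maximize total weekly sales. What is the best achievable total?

Ranking by ratio (weekly sales/cm): rice crisps 15.32, quinoa pops 14.70, barley squares 14.08.
A density-first pass picks quinoa pops + cinnamon oats + oat clusters + barley squares + rice crisps — 1867 at 139 cm.
Dropping cinnamon oats and oat clusters frees 33 cm; slotting in nut clusters (32 cm) lifts the total to 1930 at 138 cm.

1930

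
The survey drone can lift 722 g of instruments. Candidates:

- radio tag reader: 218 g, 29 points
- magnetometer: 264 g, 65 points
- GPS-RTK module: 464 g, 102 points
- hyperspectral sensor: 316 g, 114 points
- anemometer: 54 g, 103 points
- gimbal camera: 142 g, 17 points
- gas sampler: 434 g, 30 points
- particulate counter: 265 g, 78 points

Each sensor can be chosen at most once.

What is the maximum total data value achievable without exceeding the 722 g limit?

Best packing: hyperspectral sensor + anemometer + particulate counter — 635 g, 295 total.
That's the maximum — no swap from here does better than 295.

295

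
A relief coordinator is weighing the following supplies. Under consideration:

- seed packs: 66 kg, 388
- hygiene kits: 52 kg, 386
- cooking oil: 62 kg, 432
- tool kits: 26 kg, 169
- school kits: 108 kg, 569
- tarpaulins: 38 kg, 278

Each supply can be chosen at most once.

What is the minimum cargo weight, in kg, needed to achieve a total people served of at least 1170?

Look for the lowest-cargo combination reaching 1170.
hygiene kits + cooking oil + tool kits + tarpaulins reaches 1265 using 178 kg.
Any bundle with less than 178 kg falls short of 1170.

178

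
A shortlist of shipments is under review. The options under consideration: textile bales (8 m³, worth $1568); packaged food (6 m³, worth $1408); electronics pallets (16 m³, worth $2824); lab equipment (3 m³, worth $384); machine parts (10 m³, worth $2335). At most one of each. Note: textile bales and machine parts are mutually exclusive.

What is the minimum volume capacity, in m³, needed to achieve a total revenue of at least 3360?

Look for the lowest-volume combination reaching 3360.
packaged food + machine parts reaches 3743 using 16 m³.
Below 16 m³ the best achievable stays under 3360.

16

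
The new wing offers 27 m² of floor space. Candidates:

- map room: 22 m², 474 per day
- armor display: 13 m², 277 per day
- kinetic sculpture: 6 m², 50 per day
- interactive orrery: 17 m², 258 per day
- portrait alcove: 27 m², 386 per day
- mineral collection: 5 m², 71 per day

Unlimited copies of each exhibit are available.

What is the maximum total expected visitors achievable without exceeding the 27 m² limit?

A density-first pass picks map room + mineral collection — 545 at 27 m².
The 27 m² tied up in map room and mineral collection is better spent on 2×armor display — total rises to 554 (26 m²).
No other feasible combination exceeds 554.

554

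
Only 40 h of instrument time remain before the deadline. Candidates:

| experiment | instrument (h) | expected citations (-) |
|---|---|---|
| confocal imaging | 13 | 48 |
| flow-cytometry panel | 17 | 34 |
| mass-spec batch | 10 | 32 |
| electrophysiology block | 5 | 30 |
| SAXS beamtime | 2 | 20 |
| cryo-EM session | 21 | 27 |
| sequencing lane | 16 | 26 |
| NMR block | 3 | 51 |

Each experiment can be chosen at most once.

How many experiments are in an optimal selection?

Best achievable expected citations is 183.
One optimal bundle: confocal imaging + flow-cytometry panel + electrophysiology block + SAXS beamtime + NMR block (40 h).
Every optimal selection uses 5 experiments.

5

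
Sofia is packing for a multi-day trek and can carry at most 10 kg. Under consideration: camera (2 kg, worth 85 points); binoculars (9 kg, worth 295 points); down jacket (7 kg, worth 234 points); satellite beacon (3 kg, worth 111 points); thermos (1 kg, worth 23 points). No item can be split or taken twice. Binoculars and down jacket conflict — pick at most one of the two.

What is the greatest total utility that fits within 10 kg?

345

A density-first pass picks camera + satellite beacon + thermos — 219 at 6 kg.
The 3 kg tied up in camera and thermos is better spent on down jacket — total rises to 345 (10 kg).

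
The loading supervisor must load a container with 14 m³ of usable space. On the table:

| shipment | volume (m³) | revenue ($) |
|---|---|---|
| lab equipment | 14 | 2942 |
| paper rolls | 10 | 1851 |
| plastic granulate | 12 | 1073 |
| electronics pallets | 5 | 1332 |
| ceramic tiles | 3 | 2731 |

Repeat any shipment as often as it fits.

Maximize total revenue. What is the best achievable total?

10924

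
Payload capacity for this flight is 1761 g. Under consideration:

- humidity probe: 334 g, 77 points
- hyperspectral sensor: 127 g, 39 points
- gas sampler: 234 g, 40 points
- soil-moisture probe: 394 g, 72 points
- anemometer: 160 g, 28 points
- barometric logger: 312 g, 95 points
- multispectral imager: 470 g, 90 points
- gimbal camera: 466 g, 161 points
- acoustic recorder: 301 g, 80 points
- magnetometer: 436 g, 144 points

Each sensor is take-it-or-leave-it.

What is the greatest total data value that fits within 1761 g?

520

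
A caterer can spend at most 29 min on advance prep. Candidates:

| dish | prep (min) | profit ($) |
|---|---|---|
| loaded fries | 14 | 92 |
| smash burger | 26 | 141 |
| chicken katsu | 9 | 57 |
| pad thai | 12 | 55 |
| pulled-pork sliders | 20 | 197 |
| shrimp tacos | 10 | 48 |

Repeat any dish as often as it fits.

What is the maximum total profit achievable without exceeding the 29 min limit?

Ranking by ratio (profit/min): pulled-pork sliders 9.85, loaded fries 6.57, chicken katsu 6.33, smash burger 5.42.
Chicken katsu + pulled-pork sliders uses 29 of the 29 min and totals 254.
Every other selection either busts 29 min or fails to beat 254.

254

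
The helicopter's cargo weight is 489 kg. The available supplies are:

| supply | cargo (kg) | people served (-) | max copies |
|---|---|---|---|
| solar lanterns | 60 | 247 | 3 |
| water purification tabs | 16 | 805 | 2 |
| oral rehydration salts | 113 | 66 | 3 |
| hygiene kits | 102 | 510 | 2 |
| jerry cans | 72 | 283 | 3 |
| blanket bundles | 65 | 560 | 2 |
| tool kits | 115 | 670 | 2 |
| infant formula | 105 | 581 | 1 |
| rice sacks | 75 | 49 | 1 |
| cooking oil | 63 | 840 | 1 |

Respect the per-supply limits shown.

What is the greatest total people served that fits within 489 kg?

4910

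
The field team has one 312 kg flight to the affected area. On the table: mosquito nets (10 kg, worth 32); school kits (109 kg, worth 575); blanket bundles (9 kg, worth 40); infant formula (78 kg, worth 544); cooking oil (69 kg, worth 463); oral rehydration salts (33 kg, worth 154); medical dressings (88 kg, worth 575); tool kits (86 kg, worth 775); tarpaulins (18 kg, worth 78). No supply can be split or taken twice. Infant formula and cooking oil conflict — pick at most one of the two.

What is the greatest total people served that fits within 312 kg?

2166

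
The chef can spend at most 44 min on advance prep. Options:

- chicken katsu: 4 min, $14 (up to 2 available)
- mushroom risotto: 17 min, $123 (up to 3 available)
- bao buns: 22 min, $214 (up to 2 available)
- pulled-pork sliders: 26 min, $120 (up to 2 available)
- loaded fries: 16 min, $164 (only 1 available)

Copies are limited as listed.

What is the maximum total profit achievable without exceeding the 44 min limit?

428

By profit per min: loaded fries 10.25, bao buns 9.73, mushroom risotto 7.24, pulled-pork sliders 4.62 lead.
Taking the top-ratio dishes first gives chicken katsu + bao buns + loaded fries for 392 (42 min).
Replace chicken katsu and loaded fries with bao buns: the trade gains 36 net, giving 428 at 44 min.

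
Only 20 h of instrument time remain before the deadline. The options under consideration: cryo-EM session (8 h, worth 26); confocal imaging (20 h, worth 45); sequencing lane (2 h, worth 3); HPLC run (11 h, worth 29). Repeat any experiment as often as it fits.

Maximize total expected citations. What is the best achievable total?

58

The ratio ordering already packs tightly: 2×cryo-EM session + 2×sequencing lane, 20 h, 58.
Nothing else within 20 h beats 58.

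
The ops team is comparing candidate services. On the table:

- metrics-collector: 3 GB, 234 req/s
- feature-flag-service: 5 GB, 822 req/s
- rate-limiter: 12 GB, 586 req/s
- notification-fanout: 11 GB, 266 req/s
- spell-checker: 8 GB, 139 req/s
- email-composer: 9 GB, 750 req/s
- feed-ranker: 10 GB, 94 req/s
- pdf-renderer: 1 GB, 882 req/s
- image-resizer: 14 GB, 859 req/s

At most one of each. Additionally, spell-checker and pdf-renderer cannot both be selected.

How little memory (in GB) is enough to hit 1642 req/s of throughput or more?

6

Look for the lowest-memory combination reaching 1642.
feature-flag-service + pdf-renderer: 1704 throughput at 6 GB.
Below 6 GB the best achievable stays under 1642.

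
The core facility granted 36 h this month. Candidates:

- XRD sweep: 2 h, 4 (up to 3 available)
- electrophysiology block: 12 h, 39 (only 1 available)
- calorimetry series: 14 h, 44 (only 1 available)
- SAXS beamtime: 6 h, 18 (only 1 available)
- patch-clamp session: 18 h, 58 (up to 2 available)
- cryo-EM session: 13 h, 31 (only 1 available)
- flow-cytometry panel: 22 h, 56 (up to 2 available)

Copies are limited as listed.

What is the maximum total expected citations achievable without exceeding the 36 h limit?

116

Density check — electrophysiology block 3.25, patch-clamp session 3.22, calorimetry series 3.14 are the best per h.
A density-first pass picks electrophysiology block + SAXS beamtime + patch-clamp session — 115 at 36 h.
Replace electrophysiology block and SAXS beamtime with patch-clamp session: the trade gains 1 net, giving 116 at 36 h.
No other feasible combination exceeds 116.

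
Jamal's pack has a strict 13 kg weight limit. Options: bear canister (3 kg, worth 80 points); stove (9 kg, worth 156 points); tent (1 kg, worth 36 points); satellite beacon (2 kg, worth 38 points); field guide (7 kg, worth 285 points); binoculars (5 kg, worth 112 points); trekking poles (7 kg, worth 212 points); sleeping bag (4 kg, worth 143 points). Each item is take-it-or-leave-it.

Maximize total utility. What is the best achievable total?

466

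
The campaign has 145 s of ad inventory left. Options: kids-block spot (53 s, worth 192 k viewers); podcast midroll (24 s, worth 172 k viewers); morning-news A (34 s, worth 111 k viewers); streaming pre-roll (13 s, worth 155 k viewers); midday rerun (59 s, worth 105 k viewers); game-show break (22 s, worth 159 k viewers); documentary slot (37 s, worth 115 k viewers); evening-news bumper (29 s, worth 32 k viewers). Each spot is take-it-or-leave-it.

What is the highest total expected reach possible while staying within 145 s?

712

Density check — streaming pre-roll 11.92, game-show break 7.23, podcast midroll 7.17 are the best per s.
Filling by ratio: kids-block spot + podcast midroll + streaming pre-roll + game-show break + evening-news bumper for 710, with 4 s left unused.
Dropping kids-block spot and evening-news bumper frees 82 s; slotting in morning-news A + documentary slot (71 s) lifts the total to 712 at 130 s.
Next best is kids-block spot + podcast midroll + streaming pre-roll + game-show break + evening-news bumper at 710 (141 s) — short by 2.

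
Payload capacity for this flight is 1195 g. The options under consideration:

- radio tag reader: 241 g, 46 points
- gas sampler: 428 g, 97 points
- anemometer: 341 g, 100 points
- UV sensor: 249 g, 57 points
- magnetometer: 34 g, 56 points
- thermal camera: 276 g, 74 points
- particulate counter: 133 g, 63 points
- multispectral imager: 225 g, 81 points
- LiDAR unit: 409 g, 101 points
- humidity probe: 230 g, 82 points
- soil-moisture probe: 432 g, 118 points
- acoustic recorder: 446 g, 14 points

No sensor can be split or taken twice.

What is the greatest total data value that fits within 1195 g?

419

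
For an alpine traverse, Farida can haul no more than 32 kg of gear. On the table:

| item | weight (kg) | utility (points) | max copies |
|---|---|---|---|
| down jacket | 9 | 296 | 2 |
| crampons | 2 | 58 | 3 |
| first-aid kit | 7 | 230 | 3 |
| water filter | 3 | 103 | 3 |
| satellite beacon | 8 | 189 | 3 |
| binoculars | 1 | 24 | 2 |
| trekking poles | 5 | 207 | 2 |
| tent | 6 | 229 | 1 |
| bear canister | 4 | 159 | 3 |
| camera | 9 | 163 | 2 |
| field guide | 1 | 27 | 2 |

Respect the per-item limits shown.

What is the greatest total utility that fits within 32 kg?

1250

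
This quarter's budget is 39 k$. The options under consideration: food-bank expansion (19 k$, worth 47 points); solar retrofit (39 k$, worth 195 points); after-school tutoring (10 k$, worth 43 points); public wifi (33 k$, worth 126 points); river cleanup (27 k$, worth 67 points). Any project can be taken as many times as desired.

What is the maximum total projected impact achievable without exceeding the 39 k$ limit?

195

Taking solar retrofit: 39 k$ used, 195 in projected impact.
Every other selection either busts 39 k$ or fails to beat 195.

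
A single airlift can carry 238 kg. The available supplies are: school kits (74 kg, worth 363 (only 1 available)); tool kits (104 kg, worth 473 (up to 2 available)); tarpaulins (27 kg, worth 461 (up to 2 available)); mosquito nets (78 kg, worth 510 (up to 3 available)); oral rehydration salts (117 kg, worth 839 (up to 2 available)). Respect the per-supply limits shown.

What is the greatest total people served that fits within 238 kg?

By people served per kg: tarpaulins 17.07, oral rehydration salts 7.17, mosquito nets 6.54 lead.
Taking the top-ratio supplies first gives 2×tarpaulins + oral rehydration salts for 1761 (171 kg).
Dropping oral rehydration salts frees 117 kg; slotting in 2×mosquito nets (156 kg) lifts the total to 1942 at 210 kg.
No other feasible combination exceeds 1942.

1942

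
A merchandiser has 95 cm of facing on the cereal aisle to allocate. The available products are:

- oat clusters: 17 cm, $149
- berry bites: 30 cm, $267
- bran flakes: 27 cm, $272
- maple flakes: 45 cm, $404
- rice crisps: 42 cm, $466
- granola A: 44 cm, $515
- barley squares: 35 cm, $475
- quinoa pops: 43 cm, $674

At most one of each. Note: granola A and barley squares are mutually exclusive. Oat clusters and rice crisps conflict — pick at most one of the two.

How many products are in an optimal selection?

Optimal total is 1298.
For example oat clusters + barley squares + quinoa pops achieves it, using 95 cm.
Every optimal selection uses 3 products.

3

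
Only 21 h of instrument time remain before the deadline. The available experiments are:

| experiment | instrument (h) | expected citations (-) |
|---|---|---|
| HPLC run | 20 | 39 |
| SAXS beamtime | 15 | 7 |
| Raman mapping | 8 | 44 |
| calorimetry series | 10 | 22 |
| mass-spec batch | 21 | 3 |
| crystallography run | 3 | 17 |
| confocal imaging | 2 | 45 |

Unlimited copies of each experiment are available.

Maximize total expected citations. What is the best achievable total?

450

Best packing: 10×confocal imaging — 20 h, 450 total.
The spare 1 h is too small for any remaining experiment, and no exchange beats 450.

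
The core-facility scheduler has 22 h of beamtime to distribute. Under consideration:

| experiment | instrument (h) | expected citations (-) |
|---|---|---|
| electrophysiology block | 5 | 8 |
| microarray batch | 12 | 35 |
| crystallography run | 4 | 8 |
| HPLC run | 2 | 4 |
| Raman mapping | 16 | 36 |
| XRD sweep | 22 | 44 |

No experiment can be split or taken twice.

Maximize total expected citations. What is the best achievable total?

51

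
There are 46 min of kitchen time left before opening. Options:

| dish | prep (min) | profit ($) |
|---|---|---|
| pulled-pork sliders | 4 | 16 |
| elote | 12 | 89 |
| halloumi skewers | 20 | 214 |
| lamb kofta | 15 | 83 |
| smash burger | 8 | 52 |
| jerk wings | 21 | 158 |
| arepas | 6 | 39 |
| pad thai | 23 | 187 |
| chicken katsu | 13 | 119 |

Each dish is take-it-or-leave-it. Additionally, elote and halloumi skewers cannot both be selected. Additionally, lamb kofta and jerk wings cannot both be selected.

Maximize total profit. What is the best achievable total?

Halloumi skewers + pad thai uses 43 of the 46 min and totals 401.
No other feasible combination exceeds 401.

401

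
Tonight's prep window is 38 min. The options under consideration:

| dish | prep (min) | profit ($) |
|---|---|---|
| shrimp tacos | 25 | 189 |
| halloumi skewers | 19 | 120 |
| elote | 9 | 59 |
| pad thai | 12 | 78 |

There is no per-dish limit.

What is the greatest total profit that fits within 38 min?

Filling by ratio: shrimp tacos + elote for 248, with 4 min left unused.
Replace elote with pad thai: the trade gains 19 net, giving 267 at 37 min.

267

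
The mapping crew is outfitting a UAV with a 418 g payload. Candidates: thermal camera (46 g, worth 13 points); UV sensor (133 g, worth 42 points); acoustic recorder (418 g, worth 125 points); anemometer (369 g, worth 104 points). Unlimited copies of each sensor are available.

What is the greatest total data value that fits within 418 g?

126

The ratio ordering already packs tightly: 3×UV sensor, 399 g, 126.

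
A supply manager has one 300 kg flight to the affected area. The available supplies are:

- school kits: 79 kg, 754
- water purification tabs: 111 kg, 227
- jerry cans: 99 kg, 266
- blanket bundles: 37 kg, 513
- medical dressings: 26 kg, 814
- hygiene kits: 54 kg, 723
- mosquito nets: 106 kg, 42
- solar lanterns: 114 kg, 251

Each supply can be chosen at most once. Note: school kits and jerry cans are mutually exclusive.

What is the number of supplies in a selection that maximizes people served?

4

Optimal total is 2804.
For example school kits + blanket bundles + medical dressings + hygiene kits achieves it, using 196 kg.
Any selection reaching 2804 contains exactly 4 supplies.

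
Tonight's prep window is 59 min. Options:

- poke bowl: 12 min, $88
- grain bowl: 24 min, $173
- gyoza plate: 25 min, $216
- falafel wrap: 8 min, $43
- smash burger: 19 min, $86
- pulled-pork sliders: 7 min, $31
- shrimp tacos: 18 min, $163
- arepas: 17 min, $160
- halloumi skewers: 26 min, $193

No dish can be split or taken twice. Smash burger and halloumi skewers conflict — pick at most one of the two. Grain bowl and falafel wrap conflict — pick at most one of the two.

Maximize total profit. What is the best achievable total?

496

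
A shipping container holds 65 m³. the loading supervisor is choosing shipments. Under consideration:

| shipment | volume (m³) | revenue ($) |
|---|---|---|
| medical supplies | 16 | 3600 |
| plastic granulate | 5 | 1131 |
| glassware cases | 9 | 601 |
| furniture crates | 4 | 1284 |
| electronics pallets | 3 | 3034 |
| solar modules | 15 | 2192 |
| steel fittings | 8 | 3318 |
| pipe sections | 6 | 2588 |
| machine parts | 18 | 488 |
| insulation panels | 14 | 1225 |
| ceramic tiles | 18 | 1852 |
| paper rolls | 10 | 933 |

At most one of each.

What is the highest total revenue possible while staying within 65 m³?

17147

The ratio ordering already packs tightly: medical supplies + plastic granulate + furniture crates + electronics pallets + solar modules + steel fittings + pipe sections, 57 m³, 17147.
The closest alternative, medical supplies + furniture crates + electronics pallets + solar modules + steel fittings + pipe sections + paper rolls, reaches only 16949.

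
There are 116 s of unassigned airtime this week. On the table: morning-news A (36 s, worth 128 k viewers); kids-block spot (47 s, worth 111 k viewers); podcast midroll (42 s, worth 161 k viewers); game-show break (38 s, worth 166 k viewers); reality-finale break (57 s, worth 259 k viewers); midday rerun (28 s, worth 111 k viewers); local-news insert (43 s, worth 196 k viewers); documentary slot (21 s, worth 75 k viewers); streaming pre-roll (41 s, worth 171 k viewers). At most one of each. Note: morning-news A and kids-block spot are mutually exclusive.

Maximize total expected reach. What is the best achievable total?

500

Greedy by ratio would take reality-finale break + local-news insert: 100 s used, total 455.
The 43 s tied up in local-news insert is better spent on game-show break + documentary slot — total rises to 500 (116 s).
Runner-up midday rerun + local-news insert + streaming pre-roll tops out at 478.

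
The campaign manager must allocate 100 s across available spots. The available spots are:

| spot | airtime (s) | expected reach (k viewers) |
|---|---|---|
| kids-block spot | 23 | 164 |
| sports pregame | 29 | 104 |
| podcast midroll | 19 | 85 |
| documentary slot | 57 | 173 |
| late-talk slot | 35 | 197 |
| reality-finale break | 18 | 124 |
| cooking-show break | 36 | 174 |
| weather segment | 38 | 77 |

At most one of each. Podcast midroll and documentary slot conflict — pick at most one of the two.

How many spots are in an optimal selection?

4

The maximum expected reach within 100 s is 570.
kids-block spot + podcast midroll + late-talk slot + reality-finale break hits 570 at 95 s.
All optima have 4 spots.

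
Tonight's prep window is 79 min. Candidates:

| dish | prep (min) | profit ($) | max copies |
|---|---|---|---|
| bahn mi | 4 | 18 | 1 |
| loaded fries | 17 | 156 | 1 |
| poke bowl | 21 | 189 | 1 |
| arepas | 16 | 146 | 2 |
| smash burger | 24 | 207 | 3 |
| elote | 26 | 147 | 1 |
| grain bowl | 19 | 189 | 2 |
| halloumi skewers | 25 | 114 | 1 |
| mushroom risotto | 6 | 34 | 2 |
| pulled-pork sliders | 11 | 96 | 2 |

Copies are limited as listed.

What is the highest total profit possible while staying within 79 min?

Taking the top-ratio dishes first gives loaded fries + arepas + 2×grain bowl + mushroom risotto for 714 (77 min).
Replace arepas and mushroom risotto with smash burger: the trade gains 27 net, giving 741 at 79 min.
Nothing else within 79 min beats 741.

741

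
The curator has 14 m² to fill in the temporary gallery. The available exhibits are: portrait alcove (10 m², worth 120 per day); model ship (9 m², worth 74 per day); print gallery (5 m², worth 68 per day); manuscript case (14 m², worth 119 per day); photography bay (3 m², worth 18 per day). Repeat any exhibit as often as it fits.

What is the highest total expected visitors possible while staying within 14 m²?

The ratio ordering already packs tightly: 2×print gallery + photography bay, 13 m², 154.
Nothing else within 14 m² beats 154.

154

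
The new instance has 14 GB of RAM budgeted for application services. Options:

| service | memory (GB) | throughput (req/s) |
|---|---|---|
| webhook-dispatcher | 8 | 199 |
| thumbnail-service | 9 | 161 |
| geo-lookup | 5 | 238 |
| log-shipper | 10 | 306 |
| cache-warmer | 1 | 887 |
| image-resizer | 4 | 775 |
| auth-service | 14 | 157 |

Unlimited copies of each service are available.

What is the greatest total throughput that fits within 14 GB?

By throughput per GB: cache-warmer 887.00, image-resizer 193.75, geo-lookup 47.60 lead.
14×cache-warmer uses 14 of the 14 GB and totals 12418.

12418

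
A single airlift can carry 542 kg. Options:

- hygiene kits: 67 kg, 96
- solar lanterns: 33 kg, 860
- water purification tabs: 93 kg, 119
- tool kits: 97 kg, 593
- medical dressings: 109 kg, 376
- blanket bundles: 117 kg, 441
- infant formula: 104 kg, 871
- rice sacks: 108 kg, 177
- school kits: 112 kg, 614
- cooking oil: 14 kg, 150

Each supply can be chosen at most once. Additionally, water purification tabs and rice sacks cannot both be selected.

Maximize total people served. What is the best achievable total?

3560

Density check — solar lanterns 26.06, cooking oil 10.71, infant formula 8.38, tool kits 6.11 are the best per kg.
Filling by ratio: solar lanterns + tool kits + blanket bundles + infant formula + school kits + cooking oil for 3529, with 65 kg left unused.
Replace blanket bundles with hygiene kits + medical dressings: the trade gains 31 net, giving 3560 at 536 kg.
The closest alternative, solar lanterns + tool kits + blanket bundles + infant formula + school kits + cooking oil, reaches only 3529.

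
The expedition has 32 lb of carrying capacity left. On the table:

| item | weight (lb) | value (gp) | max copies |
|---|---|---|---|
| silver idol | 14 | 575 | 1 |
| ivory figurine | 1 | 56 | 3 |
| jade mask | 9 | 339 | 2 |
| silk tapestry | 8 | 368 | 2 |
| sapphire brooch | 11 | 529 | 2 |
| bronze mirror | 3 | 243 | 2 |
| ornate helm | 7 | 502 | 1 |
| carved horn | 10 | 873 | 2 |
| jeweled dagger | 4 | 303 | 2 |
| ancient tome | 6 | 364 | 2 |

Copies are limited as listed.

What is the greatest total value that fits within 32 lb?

Taking the top-ratio items first gives 2×ivory figurine + 2×bronze mirror + 2×carved horn + jeweled dagger for 2647 (32 lb).
Dropping ivory figurine and bronze mirror frees 4 lb; slotting in jeweled dagger (4 lb) lifts the total to 2651 at 32 lb.
Nothing else within 32 lb beats 2651.

2651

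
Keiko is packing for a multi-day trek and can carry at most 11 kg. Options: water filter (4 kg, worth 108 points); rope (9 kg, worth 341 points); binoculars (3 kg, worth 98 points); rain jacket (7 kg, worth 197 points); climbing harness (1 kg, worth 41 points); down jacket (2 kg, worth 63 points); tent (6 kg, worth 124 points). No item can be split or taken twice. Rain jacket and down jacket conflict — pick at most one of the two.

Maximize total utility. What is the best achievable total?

Taking the top-ratio items first gives rope + climbing harness for 382 (10 kg).
Replace climbing harness with down jacket: the trade gains 22 net, giving 404 at 11 kg.

404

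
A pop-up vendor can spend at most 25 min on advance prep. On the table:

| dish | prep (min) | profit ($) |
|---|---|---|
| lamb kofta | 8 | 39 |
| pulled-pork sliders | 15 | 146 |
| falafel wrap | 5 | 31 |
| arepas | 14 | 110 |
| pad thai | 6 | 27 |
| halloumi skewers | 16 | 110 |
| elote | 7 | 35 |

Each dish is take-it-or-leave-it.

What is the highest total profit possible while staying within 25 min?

Greedy by ratio would take pulled-pork sliders + falafel wrap: 20 min used, total 177.
The 5 min tied up in falafel wrap is better spent on lamb kofta — total rises to 185 (23 min).
An exhaustive check of the 128 subsets confirms 185.

185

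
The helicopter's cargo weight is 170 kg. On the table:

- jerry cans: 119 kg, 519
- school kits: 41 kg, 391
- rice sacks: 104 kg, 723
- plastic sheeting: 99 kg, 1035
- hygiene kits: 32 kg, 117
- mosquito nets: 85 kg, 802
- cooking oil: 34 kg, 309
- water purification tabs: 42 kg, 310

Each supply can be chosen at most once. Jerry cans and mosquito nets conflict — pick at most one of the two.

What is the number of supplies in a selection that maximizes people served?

3

The maximum people served within 170 kg is 1503.
school kits + mosquito nets + water purification tabs hits 1503 at 168 kg.
Any selection reaching 1503 contains exactly 3 supplies.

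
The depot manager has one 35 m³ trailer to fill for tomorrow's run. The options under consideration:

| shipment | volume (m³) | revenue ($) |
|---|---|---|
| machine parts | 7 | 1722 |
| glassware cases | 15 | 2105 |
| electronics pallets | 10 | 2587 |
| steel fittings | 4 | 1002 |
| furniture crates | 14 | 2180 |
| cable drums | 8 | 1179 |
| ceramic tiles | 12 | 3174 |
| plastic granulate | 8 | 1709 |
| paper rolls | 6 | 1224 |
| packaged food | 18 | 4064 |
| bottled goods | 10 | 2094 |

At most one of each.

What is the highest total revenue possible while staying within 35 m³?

8707

The ratio heuristic lands on machine parts + electronics pallets + steel fittings + ceramic tiles (8485) but leaves 2 m³ idle.
Replace steel fittings with paper rolls: the trade gains 222 net, giving 8707 at 35 m³.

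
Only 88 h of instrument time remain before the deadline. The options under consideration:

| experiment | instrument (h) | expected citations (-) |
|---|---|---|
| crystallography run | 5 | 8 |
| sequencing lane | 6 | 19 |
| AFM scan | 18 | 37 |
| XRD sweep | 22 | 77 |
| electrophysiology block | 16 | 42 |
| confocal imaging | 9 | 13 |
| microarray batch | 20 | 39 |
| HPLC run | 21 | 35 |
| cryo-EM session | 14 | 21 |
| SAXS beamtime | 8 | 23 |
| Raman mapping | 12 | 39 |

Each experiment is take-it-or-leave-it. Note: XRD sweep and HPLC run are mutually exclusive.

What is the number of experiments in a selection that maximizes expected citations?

7

Optimal total is 245.
For example crystallography run + sequencing lane + AFM scan + XRD sweep + electrophysiology block + SAXS beamtime + Raman mapping achieves it, using 87 h.
All optima have 7 experiments.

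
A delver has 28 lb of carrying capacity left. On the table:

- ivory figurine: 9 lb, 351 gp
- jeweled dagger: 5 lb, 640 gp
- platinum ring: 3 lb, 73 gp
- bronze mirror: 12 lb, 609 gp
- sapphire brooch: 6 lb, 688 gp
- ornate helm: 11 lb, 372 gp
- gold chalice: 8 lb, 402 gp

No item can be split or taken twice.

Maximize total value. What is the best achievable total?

Density check — jeweled dagger 128.00, sapphire brooch 114.67, bronze mirror 50.75, gold chalice 50.25 are the best per lb.
Filling by ratio: jeweled dagger + platinum ring + bronze mirror + sapphire brooch for 2010, with 2 lb left unused.
Dropping platinum ring and bronze mirror frees 15 lb; slotting in ivory figurine + gold chalice (17 lb) lifts the total to 2081 at 28 lb.
Runner-up jeweled dagger + platinum ring + bronze mirror + sapphire brooch tops out at 2010.

2081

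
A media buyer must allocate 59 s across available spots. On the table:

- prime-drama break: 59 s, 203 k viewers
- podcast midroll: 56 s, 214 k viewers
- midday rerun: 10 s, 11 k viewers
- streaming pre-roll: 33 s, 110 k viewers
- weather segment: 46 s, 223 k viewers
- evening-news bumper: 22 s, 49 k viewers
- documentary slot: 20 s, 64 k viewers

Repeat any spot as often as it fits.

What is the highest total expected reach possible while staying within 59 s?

234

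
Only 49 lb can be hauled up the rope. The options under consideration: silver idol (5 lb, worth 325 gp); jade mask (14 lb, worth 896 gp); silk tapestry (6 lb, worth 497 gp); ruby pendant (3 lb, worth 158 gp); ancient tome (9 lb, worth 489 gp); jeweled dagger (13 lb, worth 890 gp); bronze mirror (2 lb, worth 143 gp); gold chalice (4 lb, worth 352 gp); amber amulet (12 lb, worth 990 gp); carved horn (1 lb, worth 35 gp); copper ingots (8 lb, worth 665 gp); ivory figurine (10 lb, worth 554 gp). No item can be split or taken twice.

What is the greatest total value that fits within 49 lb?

3754

Ranking by ratio (value/lb): gold chalice 88.00, copper ingots 83.12, silk tapestry 82.83.
A density-first pass picks silk tapestry + ruby pendant + jeweled dagger + bronze mirror + gold chalice + amber amulet + carved horn + copper ingots — 3730 at 49 lb.
Replace ruby pendant and bronze mirror with silver idol: the trade gains 24 net, giving 3754 at 49 lb.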